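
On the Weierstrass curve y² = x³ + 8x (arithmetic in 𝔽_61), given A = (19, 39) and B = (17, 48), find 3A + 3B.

(31, 24)

First 3A:
Repeated addition: build up to 3A.
2A: tangent at (19, 39): λ = (3·19² + 8)/(2·39) ≡ 54/17. 17⁻¹ ≡ 18 (mod 61) since 17·18 = 306 ≡ 1, so λ ≡ 54·18 ≡ 57.
  x = λ² - 19 - 19 = 3249 - 38 ≡ 39; y = λ·(19 - 39) - 39 ≡ 41. → (39, 41)
3A: (39, 41) + (19, 39). λ = (39 - 41)/(19 - 39) ≡ 59/41 mod 61. 41⁻¹ ≡ 3 (mod 61), so λ ≡ 55.
  x = λ² - 39 - 19 = 3025 - 58 ≡ 39; y = λ·(39 - 39) - 41 ≡ 20. → (39, 20)
3A = (39, 20).
Next 3B:
Repeated addition: build up to 3B.
2B: tangent at (17, 48): λ = (3·17² + 8)/(2·48) ≡ 21/35. 35⁻¹ ≡ 7 (mod 61), so λ ≡ 21·7 ≡ 25.
  x = λ² - 17 - 17 = 625 - 34 ≡ 42; y = λ·(17 - 42) - 48 ≡ 59. → (42, 59)
3B: (42, 59) + (17, 48). λ = (48 - 59)/(17 - 42) ≡ 50/36 mod 61. 36⁻¹ ≡ 39 (mod 61), so λ ≡ 59.
  x = λ² - 42 - 17 = 3481 - 59 ≡ 6; y = λ·(42 - 6) - 59 ≡ 52. → (6, 52)
3B = (6, 52).
Finally 3A + 3B:
(39, 20) + (6, 52). λ = (52 - 20)/(6 - 39) ≡ 32/28 mod 61. 28⁻¹ ≡ 24 (mod 61) since 28·24 = 672 ≡ 1, so λ ≡ 36.
  x = λ² - 39 - 6 = 1296 - 45 ≡ 31; y = λ·(39 - 31) - 20 ≡ 24. → (31, 24)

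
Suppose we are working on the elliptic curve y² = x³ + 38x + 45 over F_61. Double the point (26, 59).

tangent at (26, 59): λ = (3·26² + 38)/(2·59) ≡ 53/57. 57⁻¹ ≡ 15 (mod 61) since 57·15 = 855 ≡ 1, so λ ≡ 53·15 ≡ 2.
  x = λ² - 26 - 26 = 4 - 52 ≡ 13; y = λ·(26 - 13) - 59 ≡ 28. → (13, 28)

(13, 28)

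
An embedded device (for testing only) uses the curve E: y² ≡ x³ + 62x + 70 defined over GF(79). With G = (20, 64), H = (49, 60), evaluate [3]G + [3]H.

(37, 61)

First 3G:
Repeated addition: build up to 3G.
2G: tangent at (20, 64): λ = (3·20² + 62)/(2·64) ≡ 77/49. 49⁻¹ ≡ 50 (mod 79) since 49·50 = 2450 ≡ 1, so λ ≡ 77·50 ≡ 58.
  x = λ² - 20 - 20 = 3364 - 40 ≡ 6; y = λ·(20 - 6) - 64 ≡ 37. → (6, 37)
3G: (6, 37) + (20, 64). λ = (64 - 37)/(20 - 6) ≡ 27/14 mod 79. 14⁻¹ ≡ 17 (mod 79), so λ ≡ 64.
  x = λ² - 6 - 20 = 4096 - 26 ≡ 41; y = λ·(6 - 41) - 37 ≡ 14. → (41, 14)
3G = (41, 14).
Next 3H:
Repeated addition: build up to 3H.
2H: tangent at (49, 60): λ = (3·49² + 62)/(2·60) ≡ 76/41. 41⁻¹ ≡ 27 (mod 79), so λ ≡ 76·27 ≡ 77.
  x = λ² - 49 - 49 = 5929 - 98 ≡ 64; y = λ·(49 - 64) - 60 ≡ 49. → (64, 49)
3H: (64, 49) + (49, 60). λ = (60 - 49)/(49 - 64) ≡ 11/64 mod 79. 64⁻¹ ≡ 21 (mod 79) since 64·21 = 1344 ≡ 1, so λ ≡ 73.
  x = λ² - 64 - 49 = 5329 - 113 ≡ 2; y = λ·(64 - 2) - 49 ≡ 53. → (2, 53)
3H = (2, 53).
Finally 3G + 3H:
(41, 14) + (2, 53). λ = (53 - 14)/(2 - 41) ≡ 39/40 mod 79. 40⁻¹ ≡ 2 (mod 79) since 40·2 = 80 ≡ 1, so λ ≡ 78.
  x = λ² - 41 - 2 = 6084 - 43 ≡ 37; y = λ·(41 - 37) - 14 ≡ 61. → (37, 61)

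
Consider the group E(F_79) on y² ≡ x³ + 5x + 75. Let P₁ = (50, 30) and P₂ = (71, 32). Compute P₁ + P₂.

(50, 30) + (71, 32). λ = (32 - 30)/(71 - 50) ≡ 2/21 mod 79. 21⁻¹ ≡ 64 (mod 79), so λ ≡ 49.
  x = λ² - 50 - 71 = 2401 - 121 ≡ 68; y = λ·(50 - 68) - 30 ≡ 36. → (68, 36)

(68, 36)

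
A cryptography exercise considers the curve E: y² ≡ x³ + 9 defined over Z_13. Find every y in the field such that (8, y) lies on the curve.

x³ + 0x + 9 = 521 ≡ 1 (mod 13).
Square roots of 1 mod 13: 1 and 12 (since 1² = 1 ≡ 1).

1, 12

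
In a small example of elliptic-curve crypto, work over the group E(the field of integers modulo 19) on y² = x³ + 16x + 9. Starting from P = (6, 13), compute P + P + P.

Repeated addition: build up to 3P.
2P: tangent at (6, 13): λ = (3·6² + 16)/(2·13) ≡ 10/7. 7⁻¹ ≡ 11 (mod 19), so λ ≡ 10·11 ≡ 15.
  x = λ² - 6 - 6 = 225 - 12 ≡ 4; y = λ·(6 - 4) - 13 ≡ 17. → (4, 17)
3P: (4, 17) + (6, 13). λ = (13 - 17)/(6 - 4) ≡ 15/2 mod 19. 2⁻¹ ≡ 10 (mod 19), so λ ≡ 17.
  x = λ² - 4 - 6 = 289 - 10 ≡ 13; y = λ·(4 - 13) - 17 ≡ 1. → (13, 1)

(13, 1)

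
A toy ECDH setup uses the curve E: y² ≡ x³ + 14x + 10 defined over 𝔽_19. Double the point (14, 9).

tangent at (14, 9): λ = (3·14² + 14)/(2·9) ≡ 13/18. 18⁻¹ ≡ 18 (mod 19) since 18·18 = 324 ≡ 1, so λ ≡ 13·18 ≡ 6.
  x = λ² - 14 - 14 = 36 - 28 ≡ 8; y = λ·(14 - 8) - 9 ≡ 8. → (8, 8)

(8, 8)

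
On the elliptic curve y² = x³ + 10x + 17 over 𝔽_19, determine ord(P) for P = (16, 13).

2P: tangent at (16, 13): λ = (3·16² + 10)/(2·13) ≡ 18/7. 7⁻¹ ≡ 11 (mod 19), so λ ≡ 18·11 ≡ 8.
  x = λ² - 16 - 16 = 64 - 32 ≡ 13; y = λ·(16 - 13) - 13 ≡ 11. → (13, 11)
3P: (13, 11) + (16, 13). λ = (13 - 11)/(16 - 13) ≡ 2/3 mod 19. 3⁻¹ ≡ 13 (mod 19) since 3·13 = 39 ≡ 1, so λ ≡ 7.
  x = λ² - 13 - 16 = 49 - 29 ≡ 1; y = λ·(13 - 1) - 11 ≡ 16. → (1, 16)
4P: (1, 16) + (16, 13). λ = (13 - 16)/(16 - 1) ≡ 16/15 mod 19. 15⁻¹ ≡ 14 (mod 19), so λ ≡ 15.
  x = λ² - 1 - 16 = 225 - 17 ≡ 18; y = λ·(1 - 18) - 16 ≡ 14. → (18, 14)
5P: (18, 14) + (16, 13). λ = (13 - 14)/(16 - 18) ≡ 18/17 mod 19. 17⁻¹ ≡ 9 (mod 19) since 17·9 = 153 ≡ 1, so λ ≡ 10.
  x = λ² - 18 - 16 = 100 - 34 ≡ 9; y = λ·(18 - 9) - 14 ≡ 0. → (9, 0)
6P: (9, 0) + (16, 13). λ = (13 - 0)/(16 - 9) ≡ 13/7 mod 19. 7⁻¹ ≡ 11 (mod 19), so λ ≡ 10.
  x = λ² - 9 - 16 = 100 - 25 ≡ 18; y = λ·(9 - 18) - 0 ≡ 5. → (18, 5)
7P: (18, 5) + (16, 13). λ = (13 - 5)/(16 - 18) ≡ 8/17 mod 19. 17⁻¹ ≡ 9 (mod 19) since 17·9 = 153 ≡ 1, so λ ≡ 15.
  x = λ² - 18 - 16 = 225 - 34 ≡ 1; y = λ·(18 - 1) - 5 ≡ 3. → (1, 3)
8P: (1, 3) + (16, 13). λ = (13 - 3)/(16 - 1) ≡ 10/15 mod 19. 15⁻¹ ≡ 14 (mod 19) since 15·14 = 210 ≡ 1, so λ ≡ 7.
  x = λ² - 1 - 16 = 49 - 17 ≡ 13; y = λ·(1 - 13) - 3 ≡ 8. → (13, 8)
9P: (13, 8) + (16, 13). λ = (13 - 8)/(16 - 13) ≡ 5/3 mod 19. 3⁻¹ ≡ 13 (mod 19) since 3·13 = 39 ≡ 1, so λ ≡ 8.
  x = λ² - 13 - 16 = 64 - 29 ≡ 16; y = λ·(13 - 16) - 8 ≡ 6. → (16, 6)
10P: (16, 6) + (16, 13): same x and y₁ ≡ -y₂, so the sum is O.
10P = O, so the order is 10.

10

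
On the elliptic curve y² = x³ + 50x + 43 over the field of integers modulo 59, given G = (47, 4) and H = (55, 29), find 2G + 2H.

First 2G:
Repeated addition: build up to 2G.
2G: tangent at (47, 4): λ = (3·47² + 50)/(2·4) ≡ 10/8. 8⁻¹ ≡ 37 (mod 59) since 8·37 = 296 ≡ 1, so λ ≡ 10·37 ≡ 16.
  x = λ² - 47 - 47 = 256 - 94 ≡ 44; y = λ·(47 - 44) - 4 ≡ 44. → (44, 44)
2G = (44, 44).
Next 2H:
Repeated addition: build up to 2H.
2H: tangent at (55, 29): λ = (3·55² + 50)/(2·29) ≡ 39/58. 58⁻¹ ≡ 58 (mod 59), so λ ≡ 39·58 ≡ 20.
  x = λ² - 55 - 55 = 400 - 110 ≡ 54; y = λ·(55 - 54) - 29 ≡ 50. → (54, 50)
2H = (54, 50).
Finally 2G + 2H:
(44, 44) + (54, 50). λ = (50 - 44)/(54 - 44) ≡ 6/10 mod 59. 10⁻¹ ≡ 6 (mod 59) since 10·6 = 60 ≡ 1, so λ ≡ 36.
  x = λ² - 44 - 54 = 1296 - 98 ≡ 18; y = λ·(44 - 18) - 44 ≡ 7. → (18, 7)

(18, 7)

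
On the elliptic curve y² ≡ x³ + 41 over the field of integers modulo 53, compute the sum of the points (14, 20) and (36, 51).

(14, 20) + (36, 51). λ = (51 - 20)/(36 - 14) ≡ 31/22 mod 53. 22⁻¹ ≡ 41 (mod 53) since 22·41 = 902 ≡ 1, so λ ≡ 52.
  x = λ² - 14 - 36 = 2704 - 50 ≡ 4; y = λ·(14 - 4) - 20 ≡ 23. → (4, 23)

(4, 23)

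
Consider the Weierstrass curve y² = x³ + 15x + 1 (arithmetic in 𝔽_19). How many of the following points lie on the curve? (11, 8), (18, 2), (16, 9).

(11, 8): 8² ≡ 7, rhs ≡ 15 → off.
(18, 2): 2² ≡ 4, rhs ≡ 4 → on.
(16, 9): 9² ≡ 5, rhs ≡ 5 → on.

2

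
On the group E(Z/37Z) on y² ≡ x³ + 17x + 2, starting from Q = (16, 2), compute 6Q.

Double-and-add on 6 = (110)₂. Start with Q = (16, 2) for the leading 1-bit.
double: tangent at (16, 2): λ = (3·16² + 17)/(2·2) ≡ 8/4. 4⁻¹ ≡ 28 (mod 37), so λ ≡ 8·28 ≡ 2.
  x = λ² - 16 - 16 = 4 - 32 ≡ 9; y = λ·(16 - 9) - 2 ≡ 12. → (9, 12)
add Q: (9, 12) + (16, 2). λ = (2 - 12)/(16 - 9) ≡ 27/7 mod 37. 7⁻¹ ≡ 16 (mod 37) since 7·16 = 112 ≡ 1, so λ ≡ 25.
  x = λ² - 9 - 16 = 625 - 25 ≡ 8; y = λ·(9 - 8) - 12 ≡ 13. → (8, 13)
double: tangent at (8, 13): λ = (3·8² + 17)/(2·13) ≡ 24/26. 26⁻¹ ≡ 10 (mod 37), so λ ≡ 24·10 ≡ 18.
  x = λ² - 8 - 8 = 324 - 16 ≡ 12; y = λ·(8 - 12) - 13 ≡ 26. → (12, 26)

(12, 26)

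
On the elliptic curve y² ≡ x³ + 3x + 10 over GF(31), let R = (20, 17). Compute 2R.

(26, 26)

tangent at (20, 17): λ = (3·20² + 3)/(2·17) ≡ 25/3. 3⁻¹ ≡ 21 (mod 31), so λ ≡ 25·21 ≡ 29.
  x = λ² - 20 - 20 = 841 - 40 ≡ 26; y = λ·(20 - 26) - 17 ≡ 26. → (26, 26)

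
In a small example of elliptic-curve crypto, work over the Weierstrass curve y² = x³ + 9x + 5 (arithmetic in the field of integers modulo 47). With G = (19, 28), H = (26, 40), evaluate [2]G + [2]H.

First 2G:
Repeated addition: build up to 2G.
2G: tangent at (19, 28): λ = (3·19² + 9)/(2·28) ≡ 11/9. 9⁻¹ ≡ 21 (mod 47) since 9·21 = 189 ≡ 1, so λ ≡ 11·21 ≡ 43.
  x = λ² - 19 - 19 = 1849 - 38 ≡ 25; y = λ·(19 - 25) - 28 ≡ 43. → (25, 43)
2G = (25, 43).
Next 2H:
Repeated addition: build up to 2H.
2H: tangent at (26, 40): λ = (3·26² + 9)/(2·40) ≡ 16/33. 33⁻¹ ≡ 10 (mod 47), so λ ≡ 16·10 ≡ 19.
  x = λ² - 26 - 26 = 361 - 52 ≡ 27; y = λ·(26 - 27) - 40 ≡ 35. → (27, 35)
2H = (27, 35).
Finally 2G + 2H:
(25, 43) + (27, 35). λ = (35 - 43)/(27 - 25) ≡ 39/2 mod 47. 2⁻¹ ≡ 24 (mod 47) since 2·24 = 48 ≡ 1, so λ ≡ 43.
  x = λ² - 25 - 27 = 1849 - 52 ≡ 11; y = λ·(25 - 11) - 43 ≡ 42. → (11, 42)

(11, 42)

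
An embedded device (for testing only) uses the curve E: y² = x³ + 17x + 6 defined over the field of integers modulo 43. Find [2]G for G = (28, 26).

(1, 29)

tangent at (28, 26): λ = (3·28² + 17)/(2·26) ≡ 4/9. 9⁻¹ ≡ 24 (mod 43) since 9·24 = 216 ≡ 1, so λ ≡ 4·24 ≡ 10.
  x = λ² - 28 - 28 = 100 - 56 ≡ 1; y = λ·(28 - 1) - 26 ≡ 29. → (1, 29)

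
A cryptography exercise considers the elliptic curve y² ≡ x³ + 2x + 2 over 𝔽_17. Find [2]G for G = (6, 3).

tangent at (6, 3): λ = (3·6² + 2)/(2·3) ≡ 8/6. 6⁻¹ ≡ 3 (mod 17) since 6·3 = 18 ≡ 1, so λ ≡ 8·3 ≡ 7.
  x = λ² - 6 - 6 = 49 - 12 ≡ 3; y = λ·(6 - 3) - 3 ≡ 1. → (3, 1)

(3, 1)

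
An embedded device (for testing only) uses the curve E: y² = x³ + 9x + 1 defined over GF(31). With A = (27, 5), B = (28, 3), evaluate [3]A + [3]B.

First 3A:
Repeated addition: build up to 3A.
2A: tangent at (27, 5): λ = (3·27² + 9)/(2·5) ≡ 26/10. 10⁻¹ ≡ 28 (mod 31) since 10·28 = 280 ≡ 1, so λ ≡ 26·28 ≡ 15.
  x = λ² - 27 - 27 = 225 - 54 ≡ 16; y = λ·(27 - 16) - 5 ≡ 5. → (16, 5)
3A: (16, 5) + (27, 5). λ = (5 - 5)/(27 - 16) ≡ 0/11 mod 31. 11⁻¹ ≡ 17 (mod 31) since 11·17 = 187 ≡ 1, so λ ≡ 0.
  x = λ² - 16 - 27 = 0 - 43 ≡ 19; y = λ·(16 - 19) - 5 ≡ 26. → (19, 26)
3A = (19, 26).
Next 3B:
Repeated addition: build up to 3B.
2B: tangent at (28, 3): λ = (3·28² + 9)/(2·3) ≡ 5/6. 6⁻¹ ≡ 26 (mod 31), so λ ≡ 5·26 ≡ 6.
  x = λ² - 28 - 28 = 36 - 56 ≡ 11; y = λ·(28 - 11) - 3 ≡ 6. → (11, 6)
3B: (11, 6) + (28, 3). λ = (3 - 6)/(28 - 11) ≡ 28/17 mod 31. 17⁻¹ ≡ 11 (mod 31) since 17·11 = 187 ≡ 1, so λ ≡ 29.
  x = λ² - 11 - 28 = 841 - 39 ≡ 27; y = λ·(11 - 27) - 6 ≡ 26. → (27, 26)
3B = (27, 26).
Finally 3A + 3B:
(19, 26) + (27, 26). λ = (26 - 26)/(27 - 19) ≡ 0/8 mod 31. 8⁻¹ ≡ 4 (mod 31), so λ ≡ 0.
  x = λ² - 19 - 27 = 0 - 46 ≡ 16; y = λ·(19 - 16) - 26 ≡ 5. → (16, 5)

(16, 5)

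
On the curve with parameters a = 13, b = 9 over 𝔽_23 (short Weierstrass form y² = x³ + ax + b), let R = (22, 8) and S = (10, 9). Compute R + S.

(18, 7)

(22, 8) + (10, 9). λ = (9 - 8)/(10 - 22) ≡ 1/11 mod 23. 11⁻¹ ≡ 21 (mod 23) since 11·21 = 231 ≡ 1, so λ ≡ 21.
  x = λ² - 22 - 10 = 441 - 32 ≡ 18; y = λ·(22 - 18) - 8 ≡ 7. → (18, 7)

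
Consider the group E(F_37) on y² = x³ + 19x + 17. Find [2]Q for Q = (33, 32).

(17, 31)

tangent at (33, 32): λ = (3·33² + 19)/(2·32) ≡ 30/27. 27⁻¹ ≡ 11 (mod 37) since 27·11 = 297 ≡ 1, so λ ≡ 30·11 ≡ 34.
  x = λ² - 33 - 33 = 1156 - 66 ≡ 17; y = λ·(33 - 17) - 32 ≡ 31. → (17, 31)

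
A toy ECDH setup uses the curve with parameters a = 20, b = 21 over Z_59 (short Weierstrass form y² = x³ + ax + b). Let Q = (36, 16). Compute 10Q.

(48, 57)

Repeated addition: build up to 10Q.
2Q: tangent at (36, 16): λ = (3·36² + 20)/(2·16) ≡ 14/32. 32⁻¹ ≡ 24 (mod 59) since 32·24 = 768 ≡ 1, so λ ≡ 14·24 ≡ 41.
  x = λ² - 36 - 36 = 1681 - 72 ≡ 16; y = λ·(36 - 16) - 16 ≡ 37. → (16, 37)
3Q: (16, 37) + (36, 16). λ = (16 - 37)/(36 - 16) ≡ 38/20 mod 59. 20⁻¹ ≡ 3 (mod 59), so λ ≡ 55.
  x = λ² - 16 - 36 = 3025 - 52 ≡ 23; y = λ·(16 - 23) - 37 ≡ 50. → (23, 50)
4Q: (23, 50) + (36, 16). λ = (16 - 50)/(36 - 23) ≡ 25/13 mod 59. 13⁻¹ ≡ 50 (mod 59) since 13·50 = 650 ≡ 1, so λ ≡ 11.
  x = λ² - 23 - 36 = 121 - 59 ≡ 3; y = λ·(23 - 3) - 50 ≡ 52. → (3, 52)
5Q: (3, 52) + (36, 16). λ = (16 - 52)/(36 - 3) ≡ 23/33 mod 59. 33⁻¹ ≡ 34 (mod 59), so λ ≡ 15.
  x = λ² - 3 - 36 = 225 - 39 ≡ 9; y = λ·(3 - 9) - 52 ≡ 35. → (9, 35)
6Q: (9, 35) + (36, 16). λ = (16 - 35)/(36 - 9) ≡ 40/27 mod 59. 27⁻¹ ≡ 35 (mod 59), so λ ≡ 43.
  x = λ² - 9 - 36 = 1849 - 45 ≡ 34; y = λ·(9 - 34) - 35 ≡ 11. → (34, 11)
7Q: (34, 11) + (36, 16). λ = (16 - 11)/(36 - 34) ≡ 5/2 mod 59. 2⁻¹ ≡ 30 (mod 59), so λ ≡ 32.
  x = λ² - 34 - 36 = 1024 - 70 ≡ 10; y = λ·(34 - 10) - 11 ≡ 49. → (10, 49)
8Q: (10, 49) + (36, 16). λ = (16 - 49)/(36 - 10) ≡ 26/26 mod 59. 26⁻¹ ≡ 25 (mod 59), so λ ≡ 1.
  x = λ² - 10 - 36 = 1 - 46 ≡ 14; y = λ·(10 - 14) - 49 ≡ 6. → (14, 6)
9Q: (14, 6) + (36, 16). λ = (16 - 6)/(36 - 14) ≡ 10/22 mod 59. 22⁻¹ ≡ 51 (mod 59), so λ ≡ 38.
  x = λ² - 14 - 36 = 1444 - 50 ≡ 37; y = λ·(14 - 37) - 6 ≡ 5. → (37, 5)
10Q: (37, 5) + (36, 16). λ = (16 - 5)/(36 - 37) ≡ 11/58 mod 59. 58⁻¹ ≡ 58 (mod 59), so λ ≡ 48.
  x = λ² - 37 - 36 = 2304 - 73 ≡ 48; y = λ·(37 - 48) - 5 ≡ 57. → (48, 57)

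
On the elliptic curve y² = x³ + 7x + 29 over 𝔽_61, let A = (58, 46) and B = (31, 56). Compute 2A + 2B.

First 2A:
Repeated addition: build up to 2A.
2A: tangent at (58, 46): λ = (3·58² + 7)/(2·46) ≡ 34/31. 31⁻¹ ≡ 2 (mod 61) since 31·2 = 62 ≡ 1, so λ ≡ 34·2 ≡ 7.
  x = λ² - 58 - 58 = 49 - 116 ≡ 55; y = λ·(58 - 55) - 46 ≡ 36. → (55, 36)
2A = (55, 36).
Next 2B:
Repeated addition: build up to 2B.
2B: tangent at (31, 56): λ = (3·31² + 7)/(2·56) ≡ 23/51. 51⁻¹ ≡ 6 (mod 61), so λ ≡ 23·6 ≡ 16.
  x = λ² - 31 - 31 = 256 - 62 ≡ 11; y = λ·(31 - 11) - 56 ≡ 20. → (11, 20)
2B = (11, 20).
Finally 2A + 2B:
(55, 36) + (11, 20). λ = (20 - 36)/(11 - 55) ≡ 45/17 mod 61. 17⁻¹ ≡ 18 (mod 61) since 17·18 = 306 ≡ 1, so λ ≡ 17.
  x = λ² - 55 - 11 = 289 - 66 ≡ 40; y = λ·(55 - 40) - 36 ≡ 36. → (40, 36)

(40, 36)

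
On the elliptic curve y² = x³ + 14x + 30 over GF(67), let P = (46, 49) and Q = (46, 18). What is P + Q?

O

The two points share x = 46 and their y-coordinates satisfy 49 + 18 ≡ 0 (mod 67), so they are inverses. Their sum is O.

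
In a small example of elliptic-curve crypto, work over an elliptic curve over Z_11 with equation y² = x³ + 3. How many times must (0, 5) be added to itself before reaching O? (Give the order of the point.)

2P: tangent at (0, 5): λ = (3·0² + 0)/(2·5) ≡ 0/10. 10⁻¹ ≡ 10 (mod 11), so λ ≡ 0·10 ≡ 0.
  x = λ² - 0 - 0 = 0 - 0 ≡ 0; y = λ·(0 - 0) - 5 ≡ 6. → (0, 6)
3P: (0, 6) + (0, 5): same x and y₁ ≡ -y₂, so the sum is O.
3P = O, so the order is 3.

3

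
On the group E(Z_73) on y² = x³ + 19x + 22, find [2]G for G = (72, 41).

tangent at (72, 41): λ = (3·72² + 19)/(2·41) ≡ 22/9. 9⁻¹ ≡ 65 (mod 73) since 9·65 = 585 ≡ 1, so λ ≡ 22·65 ≡ 43.
  x = λ² - 72 - 72 = 1849 - 144 ≡ 26; y = λ·(72 - 26) - 41 ≡ 39. → (26, 39)

(26, 39)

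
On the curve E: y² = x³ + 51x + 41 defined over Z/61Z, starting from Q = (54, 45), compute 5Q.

(43, 60)

Double-and-add on 5 = (101)₂. Start with Q = (54, 45) for the leading 1-bit.
double: tangent at (54, 45): λ = (3·54² + 51)/(2·45) ≡ 15/29. 29⁻¹ ≡ 40 (mod 61) since 29·40 = 1160 ≡ 1, so λ ≡ 15·40 ≡ 51.
  x = λ² - 54 - 54 = 2601 - 108 ≡ 53; y = λ·(54 - 53) - 45 ≡ 6. → (53, 6)
double: tangent at (53, 6): λ = (3·53² + 51)/(2·6) ≡ 60/12. 12⁻¹ ≡ 56 (mod 61), so λ ≡ 60·56 ≡ 5.
  x = λ² - 53 - 53 = 25 - 106 ≡ 41; y = λ·(53 - 41) - 6 ≡ 54. → (41, 54)
add Q: (41, 54) + (54, 45). λ = (45 - 54)/(54 - 41) ≡ 52/13 mod 61. 13⁻¹ ≡ 47 (mod 61) since 13·47 = 611 ≡ 1, so λ ≡ 4.
  x = λ² - 41 - 54 = 16 - 95 ≡ 43; y = λ·(41 - 43) - 54 ≡ 60. → (43, 60)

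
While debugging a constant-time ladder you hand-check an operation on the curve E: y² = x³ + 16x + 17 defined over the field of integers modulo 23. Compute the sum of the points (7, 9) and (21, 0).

(7, 9) + (21, 0). λ = (0 - 9)/(21 - 7) ≡ 14/14 mod 23. 14⁻¹ ≡ 5 (mod 23), so λ ≡ 1.
  x = λ² - 7 - 21 = 1 - 28 ≡ 19; y = λ·(7 - 19) - 9 ≡ 2. → (19, 2)

(19, 2)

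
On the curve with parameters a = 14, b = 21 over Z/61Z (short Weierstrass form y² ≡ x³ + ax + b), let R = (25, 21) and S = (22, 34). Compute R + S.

(26, 24)

(25, 21) + (22, 34). λ = (34 - 21)/(22 - 25) ≡ 13/58 mod 61. 58⁻¹ ≡ 20 (mod 61), so λ ≡ 16.
  x = λ² - 25 - 22 = 256 - 47 ≡ 26; y = λ·(25 - 26) - 21 ≡ 24. → (26, 24)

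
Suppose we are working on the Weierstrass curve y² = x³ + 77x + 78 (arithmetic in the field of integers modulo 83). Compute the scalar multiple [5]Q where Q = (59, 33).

Repeated addition: build up to 5Q.
2Q: tangent at (59, 33): λ = (3·59² + 77)/(2·33) ≡ 62/66. 66⁻¹ ≡ 39 (mod 83), so λ ≡ 62·39 ≡ 11.
  x = λ² - 59 - 59 = 121 - 118 ≡ 3; y = λ·(59 - 3) - 33 ≡ 2. → (3, 2)
3Q: (3, 2) + (59, 33). λ = (33 - 2)/(59 - 3) ≡ 31/56 mod 83. 56⁻¹ ≡ 43 (mod 83) since 56·43 = 2408 ≡ 1, so λ ≡ 5.
  x = λ² - 3 - 59 = 25 - 62 ≡ 46; y = λ·(3 - 46) - 2 ≡ 32. → (46, 32)
4Q: (46, 32) + (59, 33). λ = (33 - 32)/(59 - 46) ≡ 1/13 mod 83. 13⁻¹ ≡ 32 (mod 83), so λ ≡ 32.
  x = λ² - 46 - 59 = 1024 - 105 ≡ 6; y = λ·(46 - 6) - 32 ≡ 3. → (6, 3)
5Q: (6, 3) + (59, 33). λ = (33 - 3)/(59 - 6) ≡ 30/53 mod 83. 53⁻¹ ≡ 47 (mod 83) since 53·47 = 2491 ≡ 1, so λ ≡ 82.
  x = λ² - 6 - 59 = 6724 - 65 ≡ 19; y = λ·(6 - 19) - 3 ≡ 10. → (19, 10)

(19, 10)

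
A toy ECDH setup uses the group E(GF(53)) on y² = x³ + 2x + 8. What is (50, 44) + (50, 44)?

(49, 28)

tangent at (50, 44): λ = (3·50² + 2)/(2·44) ≡ 29/35. 35⁻¹ ≡ 50 (mod 53), so λ ≡ 29·50 ≡ 19.
  x = λ² - 50 - 50 = 361 - 100 ≡ 49; y = λ·(50 - 49) - 44 ≡ 28. → (49, 28)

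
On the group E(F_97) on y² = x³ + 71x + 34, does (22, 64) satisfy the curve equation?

y² = 64² ≡ 22; x³ + 71x + 34 = 12244 ≡ 22 (mod 97). 22 = 22.

yes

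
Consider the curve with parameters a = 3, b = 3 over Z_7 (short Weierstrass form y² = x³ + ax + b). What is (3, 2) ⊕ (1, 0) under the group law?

(3, 2) + (1, 0). λ = (0 - 2)/(1 - 3) ≡ 5/5 mod 7. 5⁻¹ ≡ 3 (mod 7), so λ ≡ 1.
  x = λ² - 3 - 1 = 1 - 4 ≡ 4; y = λ·(3 - 4) - 2 ≡ 4. → (4, 4)

(4, 4)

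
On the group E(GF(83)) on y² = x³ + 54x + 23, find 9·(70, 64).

(39, 32)

Write G = (70, 64).
Repeated addition: build up to 9G.
2G: tangent at (70, 64): λ = (3·70² + 54)/(2·64) ≡ 63/45. 45⁻¹ ≡ 24 (mod 83) since 45·24 = 1080 ≡ 1, so λ ≡ 63·24 ≡ 18.
  x = λ² - 70 - 70 = 324 - 140 ≡ 18; y = λ·(70 - 18) - 64 ≡ 42. → (18, 42)
3G: (18, 42) + (70, 64). λ = (64 - 42)/(70 - 18) ≡ 22/52 mod 83. 52⁻¹ ≡ 8 (mod 83), so λ ≡ 10.
  x = λ² - 18 - 70 = 100 - 88 ≡ 12; y = λ·(18 - 12) - 42 ≡ 18. → (12, 18)
4G: (12, 18) + (70, 64). λ = (64 - 18)/(70 - 12) ≡ 46/58 mod 83. 58⁻¹ ≡ 73 (mod 83) since 58·73 = 4234 ≡ 1, so λ ≡ 38.
  x = λ² - 12 - 70 = 1444 - 82 ≡ 34; y = λ·(12 - 34) - 18 ≡ 59. → (34, 59)
5G: (34, 59) + (70, 64). λ = (64 - 59)/(70 - 34) ≡ 5/36 mod 83. 36⁻¹ ≡ 30 (mod 83) since 36·30 = 1080 ≡ 1, so λ ≡ 67.
  x = λ² - 34 - 70 = 4489 - 104 ≡ 69; y = λ·(34 - 69) - 59 ≡ 3. → (69, 3)
6G: (69, 3) + (70, 64). λ = (64 - 3)/(70 - 69) ≡ 61/1 mod 83. 1⁻¹ ≡ 1 (mod 83), so λ ≡ 61.
  x = λ² - 69 - 70 = 3721 - 139 ≡ 13; y = λ·(69 - 13) - 3 ≡ 10. → (13, 10)
7G: (13, 10) + (70, 64). λ = (64 - 10)/(70 - 13) ≡ 54/57 mod 83. 57⁻¹ ≡ 67 (mod 83) since 57·67 = 3819 ≡ 1, so λ ≡ 49.
  x = λ² - 13 - 70 = 2401 - 83 ≡ 77; y = λ·(13 - 77) - 10 ≡ 8. → (77, 8)
8G: (77, 8) + (70, 64). λ = (64 - 8)/(70 - 77) ≡ 56/76 mod 83. 76⁻¹ ≡ 71 (mod 83), so λ ≡ 75.
  x = λ² - 77 - 70 = 5625 - 147 ≡ 0; y = λ·(77 - 0) - 8 ≡ 40. → (0, 40)
9G: (0, 40) + (70, 64). λ = (64 - 40)/(70 - 0) ≡ 24/70 mod 83. 70⁻¹ ≡ 51 (mod 83), so λ ≡ 62.
  x = λ² - 0 - 70 = 3844 - 70 ≡ 39; y = λ·(0 - 39) - 40 ≡ 32. → (39, 32)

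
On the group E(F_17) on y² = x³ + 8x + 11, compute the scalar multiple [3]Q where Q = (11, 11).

O

Repeated addition: build up to 3Q.
2Q: tangent at (11, 11): λ = (3·11² + 8)/(2·11) ≡ 14/5. 5⁻¹ ≡ 7 (mod 17), so λ ≡ 14·7 ≡ 13.
  x = λ² - 11 - 11 = 169 - 22 ≡ 11; y = λ·(11 - 11) - 11 ≡ 6. → (11, 6)
3Q: (11, 6) + (11, 11): same x and y₁ ≡ -y₂, so the sum is ∞.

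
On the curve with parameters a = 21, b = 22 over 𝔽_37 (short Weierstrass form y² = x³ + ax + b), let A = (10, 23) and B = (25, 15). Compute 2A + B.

(15, 7)

First 2A:
Repeated addition: build up to 2A.
2A: tangent at (10, 23): λ = (3·10² + 21)/(2·23) ≡ 25/9. 9⁻¹ ≡ 33 (mod 37), so λ ≡ 25·33 ≡ 11.
  x = λ² - 10 - 10 = 121 - 20 ≡ 27; y = λ·(10 - 27) - 23 ≡ 12. → (27, 12)
2A = (27, 12).
Finally 2A + B:
(27, 12) + (25, 15). λ = (15 - 12)/(25 - 27) ≡ 3/35 mod 37. 35⁻¹ ≡ 18 (mod 37) since 35·18 = 630 ≡ 1, so λ ≡ 17.
  x = λ² - 27 - 25 = 289 - 52 ≡ 15; y = λ·(27 - 15) - 12 ≡ 7. → (15, 7)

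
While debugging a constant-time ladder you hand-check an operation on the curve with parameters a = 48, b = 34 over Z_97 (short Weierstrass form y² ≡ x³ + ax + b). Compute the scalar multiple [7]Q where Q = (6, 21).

Double-and-add on 7 = (111)₂. Start with Q = (6, 21) for the leading 1-bit.
double: tangent at (6, 21): λ = (3·6² + 48)/(2·21) ≡ 59/42. 42⁻¹ ≡ 67 (mod 97) since 42·67 = 2814 ≡ 1, so λ ≡ 59·67 ≡ 73.
  x = λ² - 6 - 6 = 5329 - 12 ≡ 79; y = λ·(6 - 79) - 21 ≡ 82. → (79, 82)
add Q: (79, 82) + (6, 21). λ = (21 - 82)/(6 - 79) ≡ 36/24 mod 97. 24⁻¹ ≡ 93 (mod 97), so λ ≡ 50.
  x = λ² - 79 - 6 = 2500 - 85 ≡ 87; y = λ·(79 - 87) - 82 ≡ 3. → (87, 3)
double: tangent at (87, 3): λ = (3·87² + 48)/(2·3) ≡ 57/6. 6⁻¹ ≡ 81 (mod 97), so λ ≡ 57·81 ≡ 58.
  x = λ² - 87 - 87 = 3364 - 174 ≡ 86; y = λ·(87 - 86) - 3 ≡ 55. → (86, 55)
add Q: (86, 55) + (6, 21). λ = (21 - 55)/(6 - 86) ≡ 63/17 mod 97. 17⁻¹ ≡ 40 (mod 97) since 17·40 = 680 ≡ 1, so λ ≡ 95.
  x = λ² - 86 - 6 = 9025 - 92 ≡ 9; y = λ·(86 - 9) - 55 ≡ 82. → (9, 82)

(9, 82)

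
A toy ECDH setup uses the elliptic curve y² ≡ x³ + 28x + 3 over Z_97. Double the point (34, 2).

(30, 2)

tangent at (34, 2): λ = (3·34² + 28)/(2·2) ≡ 4/4. 4⁻¹ ≡ 73 (mod 97) since 4·73 = 292 ≡ 1, so λ ≡ 4·73 ≡ 1.
  x = λ² - 34 - 34 = 1 - 68 ≡ 30; y = λ·(34 - 30) - 2 ≡ 2. → (30, 2)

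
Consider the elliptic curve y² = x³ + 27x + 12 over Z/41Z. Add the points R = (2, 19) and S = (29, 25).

(2, 19) + (29, 25). λ = (25 - 19)/(29 - 2) ≡ 6/27 mod 41. 27⁻¹ ≡ 38 (mod 41), so λ ≡ 23.
  x = λ² - 2 - 29 = 529 - 31 ≡ 6; y = λ·(2 - 6) - 19 ≡ 12. → (6, 12)

(6, 12)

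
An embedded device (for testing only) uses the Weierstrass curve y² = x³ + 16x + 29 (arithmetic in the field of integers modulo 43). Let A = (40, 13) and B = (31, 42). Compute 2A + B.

(16, 34)

First 2A:
Repeated addition: build up to 2A.
2A: tangent at (40, 13): λ = (3·40² + 16)/(2·13) ≡ 0/26. 26⁻¹ ≡ 5 (mod 43), so λ ≡ 0·5 ≡ 0.
  x = λ² - 40 - 40 = 0 - 80 ≡ 6; y = λ·(40 - 6) - 13 ≡ 30. → (6, 30)
2A = (6, 30).
Finally 2A + B:
(6, 30) + (31, 42). λ = (42 - 30)/(31 - 6) ≡ 12/25 mod 43. 25⁻¹ ≡ 31 (mod 43), so λ ≡ 28.
  x = λ² - 6 - 31 = 784 - 37 ≡ 16; y = λ·(6 - 16) - 30 ≡ 34. → (16, 34)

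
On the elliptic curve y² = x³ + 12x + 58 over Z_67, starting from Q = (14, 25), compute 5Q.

(3, 56)

Repeated addition: build up to 5Q.
2Q: tangent at (14, 25): λ = (3·14² + 12)/(2·25) ≡ 64/50. 50⁻¹ ≡ 63 (mod 67) since 50·63 = 3150 ≡ 1, so λ ≡ 64·63 ≡ 12.
  x = λ² - 14 - 14 = 144 - 28 ≡ 49; y = λ·(14 - 49) - 25 ≡ 24. → (49, 24)
3Q: (49, 24) + (14, 25). λ = (25 - 24)/(14 - 49) ≡ 1/32 mod 67. 32⁻¹ ≡ 44 (mod 67) since 32·44 = 1408 ≡ 1, so λ ≡ 44.
  x = λ² - 49 - 14 = 1936 - 63 ≡ 64; y = λ·(49 - 64) - 24 ≡ 53. → (64, 53)
4Q: (64, 53) + (14, 25). λ = (25 - 53)/(14 - 64) ≡ 39/17 mod 67. 17⁻¹ ≡ 4 (mod 67), so λ ≡ 22.
  x = λ² - 64 - 14 = 484 - 78 ≡ 4; y = λ·(64 - 4) - 53 ≡ 61. → (4, 61)
5Q: (4, 61) + (14, 25). λ = (25 - 61)/(14 - 4) ≡ 31/10 mod 67. 10⁻¹ ≡ 47 (mod 67), so λ ≡ 50.
  x = λ² - 4 - 14 = 2500 - 18 ≡ 3; y = λ·(4 - 3) - 61 ≡ 56. → (3, 56)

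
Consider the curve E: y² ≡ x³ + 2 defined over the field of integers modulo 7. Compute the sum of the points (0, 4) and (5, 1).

(0, 4) + (5, 1). λ = (1 - 4)/(5 - 0) ≡ 4/5 mod 7. 5⁻¹ ≡ 3 (mod 7), so λ ≡ 5.
  x = λ² - 0 - 5 = 25 - 5 ≡ 6; y = λ·(0 - 6) - 4 ≡ 1. → (6, 1)

(6, 1)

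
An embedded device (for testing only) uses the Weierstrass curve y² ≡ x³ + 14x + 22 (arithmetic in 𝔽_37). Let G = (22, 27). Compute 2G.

tangent at (22, 27): λ = (3·22² + 14)/(2·27) ≡ 23/17. 17⁻¹ ≡ 24 (mod 37) since 17·24 = 408 ≡ 1, so λ ≡ 23·24 ≡ 34.
  x = λ² - 22 - 22 = 1156 - 44 ≡ 2; y = λ·(22 - 2) - 27 ≡ 24. → (2, 24)

(2, 24)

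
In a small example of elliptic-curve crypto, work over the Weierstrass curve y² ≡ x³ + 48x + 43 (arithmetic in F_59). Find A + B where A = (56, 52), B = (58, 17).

(30, 24)

(56, 52) + (58, 17). λ = (17 - 52)/(58 - 56) ≡ 24/2 mod 59. 2⁻¹ ≡ 30 (mod 59) since 2·30 = 60 ≡ 1, so λ ≡ 12.
  x = λ² - 56 - 58 = 144 - 114 ≡ 30; y = λ·(56 - 30) - 52 ≡ 24. → (30, 24)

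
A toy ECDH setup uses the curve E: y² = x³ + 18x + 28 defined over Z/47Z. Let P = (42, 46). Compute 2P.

tangent at (42, 46): λ = (3·42² + 18)/(2·46) ≡ 46/45. 45⁻¹ ≡ 23 (mod 47), so λ ≡ 46·23 ≡ 24.
  x = λ² - 42 - 42 = 576 - 84 ≡ 22; y = λ·(42 - 22) - 46 ≡ 11. → (22, 11)

(22, 11)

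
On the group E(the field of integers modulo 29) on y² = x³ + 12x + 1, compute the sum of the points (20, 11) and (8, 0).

(20, 11) + (8, 0). λ = (0 - 11)/(8 - 20) ≡ 18/17 mod 29. 17⁻¹ ≡ 12 (mod 29), so λ ≡ 13.
  x = λ² - 20 - 8 = 169 - 28 ≡ 25; y = λ·(20 - 25) - 11 ≡ 11. → (25, 11)

(25, 11)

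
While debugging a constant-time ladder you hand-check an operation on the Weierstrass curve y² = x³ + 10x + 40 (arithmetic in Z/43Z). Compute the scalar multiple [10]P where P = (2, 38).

Repeated addition: build up to 10P.
2P: tangent at (2, 38): λ = (3·2² + 10)/(2·38) ≡ 22/33. 33⁻¹ ≡ 30 (mod 43) since 33·30 = 990 ≡ 1, so λ ≡ 22·30 ≡ 15.
  x = λ² - 2 - 2 = 225 - 4 ≡ 6; y = λ·(2 - 6) - 38 ≡ 31. → (6, 31)
3P: (6, 31) + (2, 38). λ = (38 - 31)/(2 - 6) ≡ 7/39 mod 43. 39⁻¹ ≡ 32 (mod 43), so λ ≡ 9.
  x = λ² - 6 - 2 = 81 - 8 ≡ 30; y = λ·(6 - 30) - 31 ≡ 11. → (30, 11)
4P: (30, 11) + (2, 38). λ = (38 - 11)/(2 - 30) ≡ 27/15 mod 43. 15⁻¹ ≡ 23 (mod 43), so λ ≡ 19.
  x = λ² - 30 - 2 = 361 - 32 ≡ 28; y = λ·(30 - 28) - 11 ≡ 27. → (28, 27)
5P: (28, 27) + (2, 38). λ = (38 - 27)/(2 - 28) ≡ 11/17 mod 43. 17⁻¹ ≡ 38 (mod 43) since 17·38 = 646 ≡ 1, so λ ≡ 31.
  x = λ² - 28 - 2 = 961 - 30 ≡ 28; y = λ·(28 - 28) - 27 ≡ 16. → (28, 16)
6P: (28, 16) + (2, 38). λ = (38 - 16)/(2 - 28) ≡ 22/17 mod 43. 17⁻¹ ≡ 38 (mod 43) since 17·38 = 646 ≡ 1, so λ ≡ 19.
  x = λ² - 28 - 2 = 361 - 30 ≡ 30; y = λ·(28 - 30) - 16 ≡ 32. → (30, 32)
7P: (30, 32) + (2, 38). λ = (38 - 32)/(2 - 30) ≡ 6/15 mod 43. 15⁻¹ ≡ 23 (mod 43), so λ ≡ 9.
  x = λ² - 30 - 2 = 81 - 32 ≡ 6; y = λ·(30 - 6) - 32 ≡ 12. → (6, 12)
8P: (6, 12) + (2, 38). λ = (38 - 12)/(2 - 6) ≡ 26/39 mod 43. 39⁻¹ ≡ 32 (mod 43) since 39·32 = 1248 ≡ 1, so λ ≡ 15.
  x = λ² - 6 - 2 = 225 - 8 ≡ 2; y = λ·(6 - 2) - 12 ≡ 5. → (2, 5)
9P: (2, 5) + (2, 38): same x and y₁ ≡ -y₂, so the sum is ∞.
10P: ∞ + (2, 38) = (2, 38) (identity).

(2, 38)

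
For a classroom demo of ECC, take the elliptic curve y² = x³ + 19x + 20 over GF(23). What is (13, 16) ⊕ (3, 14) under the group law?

(19, 15)

(13, 16) + (3, 14). λ = (14 - 16)/(3 - 13) ≡ 21/13 mod 23. 13⁻¹ ≡ 16 (mod 23), so λ ≡ 14.
  x = λ² - 13 - 3 = 196 - 16 ≡ 19; y = λ·(13 - 19) - 16 ≡ 15. → (19, 15)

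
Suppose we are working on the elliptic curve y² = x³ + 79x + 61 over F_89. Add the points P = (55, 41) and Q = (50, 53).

(4, 68)

(55, 41) + (50, 53). λ = (53 - 41)/(50 - 55) ≡ 12/84 mod 89. 84⁻¹ ≡ 71 (mod 89), so λ ≡ 51.
  x = λ² - 55 - 50 = 2601 - 105 ≡ 4; y = λ·(55 - 4) - 41 ≡ 68. → (4, 68)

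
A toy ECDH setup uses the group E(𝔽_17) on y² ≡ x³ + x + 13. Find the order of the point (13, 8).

2P: tangent at (13, 8): λ = (3·13² + 1)/(2·8) ≡ 15/16. 16⁻¹ ≡ 16 (mod 17) since 16·16 = 256 ≡ 1, so λ ≡ 15·16 ≡ 2.
  x = λ² - 13 - 13 = 4 - 26 ≡ 12; y = λ·(13 - 12) - 8 ≡ 11. → (12, 11)
3P: (12, 11) + (13, 8). λ = (8 - 11)/(13 - 12) ≡ 14/1 mod 17. 1⁻¹ ≡ 1 (mod 17), so λ ≡ 14.
  x = λ² - 12 - 13 = 196 - 25 ≡ 1; y = λ·(12 - 1) - 11 ≡ 7. → (1, 7)
4P: (1, 7) + (13, 8). λ = (8 - 7)/(13 - 1) ≡ 1/12 mod 17. 12⁻¹ ≡ 10 (mod 17), so λ ≡ 10.
  x = λ² - 1 - 13 = 100 - 14 ≡ 1; y = λ·(1 - 1) - 7 ≡ 10. → (1, 10)
5P: (1, 10) + (13, 8). λ = (8 - 10)/(13 - 1) ≡ 15/12 mod 17. 12⁻¹ ≡ 10 (mod 17), so λ ≡ 14.
  x = λ² - 1 - 13 = 196 - 14 ≡ 12; y = λ·(1 - 12) - 10 ≡ 6. → (12, 6)
6P: (12, 6) + (13, 8). λ = (8 - 6)/(13 - 12) ≡ 2/1 mod 17. 1⁻¹ ≡ 1 (mod 17), so λ ≡ 2.
  x = λ² - 12 - 13 = 4 - 25 ≡ 13; y = λ·(12 - 13) - 6 ≡ 9. → (13, 9)
7P: (13, 9) + (13, 8): same x and y₁ ≡ -y₂, so the sum is 𝒪.
7P = 𝒪, so the order is 7.

7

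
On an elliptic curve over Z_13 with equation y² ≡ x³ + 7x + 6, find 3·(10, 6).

Write G = (10, 6).
Repeated addition: build up to 3G.
2G: tangent at (10, 6): λ = (3·10² + 7)/(2·6) ≡ 8/12. 12⁻¹ ≡ 12 (mod 13) since 12·12 = 144 ≡ 1, so λ ≡ 8·12 ≡ 5.
  x = λ² - 10 - 10 = 25 - 20 ≡ 5; y = λ·(10 - 5) - 6 ≡ 6. → (5, 6)
3G: (5, 6) + (10, 6). λ = (6 - 6)/(10 - 5) ≡ 0/5 mod 13. 5⁻¹ ≡ 8 (mod 13), so λ ≡ 0.
  x = λ² - 5 - 10 = 0 - 15 ≡ 11; y = λ·(5 - 11) - 6 ≡ 7. → (11, 7)

(11, 7)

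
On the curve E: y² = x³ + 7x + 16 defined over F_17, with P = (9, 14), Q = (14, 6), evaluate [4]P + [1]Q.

(10, 7)

First 4P:
Double-and-add on 4 = (100)₂. Start with P = (9, 14) for the leading 1-bit.
double: tangent at (9, 14): λ = (3·9² + 7)/(2·14) ≡ 12/11. 11⁻¹ ≡ 14 (mod 17), so λ ≡ 12·14 ≡ 15.
  x = λ² - 9 - 9 = 225 - 18 ≡ 3; y = λ·(9 - 3) - 14 ≡ 8. → (3, 8)
double: tangent at (3, 8): λ = (3·3² + 7)/(2·8) ≡ 0/16. 16⁻¹ ≡ 16 (mod 17), so λ ≡ 0·16 ≡ 0.
  x = λ² - 3 - 3 = 0 - 6 ≡ 11; y = λ·(3 - 11) - 8 ≡ 9. → (11, 9)
4P = (11, 9).
Finally 4P + Q:
(11, 9) + (14, 6). λ = (6 - 9)/(14 - 11) ≡ 14/3 mod 17. 3⁻¹ ≡ 6 (mod 17) since 3·6 = 18 ≡ 1, so λ ≡ 16.
  x = λ² - 11 - 14 = 256 - 25 ≡ 10; y = λ·(11 - 10) - 9 ≡ 7. → (10, 7)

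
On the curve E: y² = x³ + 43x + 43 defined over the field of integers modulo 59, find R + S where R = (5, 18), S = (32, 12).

(5, 18) + (32, 12). λ = (12 - 18)/(32 - 5) ≡ 53/27 mod 59. 27⁻¹ ≡ 35 (mod 59), so λ ≡ 26.
  x = λ² - 5 - 32 = 676 - 37 ≡ 49; y = λ·(5 - 49) - 18 ≡ 18. → (49, 18)

(49, 18)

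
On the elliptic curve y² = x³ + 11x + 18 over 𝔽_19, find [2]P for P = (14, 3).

tangent at (14, 3): λ = (3·14² + 11)/(2·3) ≡ 10/6. 6⁻¹ ≡ 16 (mod 19), so λ ≡ 10·16 ≡ 8.
  x = λ² - 14 - 14 = 64 - 28 ≡ 17; y = λ·(14 - 17) - 3 ≡ 11. → (17, 11)

(17, 11)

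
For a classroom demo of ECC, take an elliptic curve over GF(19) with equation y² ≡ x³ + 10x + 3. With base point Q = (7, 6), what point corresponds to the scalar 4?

(18, 7)

Repeated addition: build up to 4Q.
2Q: tangent at (7, 6): λ = (3·7² + 10)/(2·6) ≡ 5/12. 12⁻¹ ≡ 8 (mod 19) since 12·8 = 96 ≡ 1, so λ ≡ 5·8 ≡ 2.
  x = λ² - 7 - 7 = 4 - 14 ≡ 9; y = λ·(7 - 9) - 6 ≡ 9. → (9, 9)
3Q: (9, 9) + (7, 6). λ = (6 - 9)/(7 - 9) ≡ 16/17 mod 19. 17⁻¹ ≡ 9 (mod 19), so λ ≡ 11.
  x = λ² - 9 - 7 = 121 - 16 ≡ 10; y = λ·(9 - 10) - 9 ≡ 18. → (10, 18)
4Q: (10, 18) + (7, 6). λ = (6 - 18)/(7 - 10) ≡ 7/16 mod 19. 16⁻¹ ≡ 6 (mod 19), so λ ≡ 4.
  x = λ² - 10 - 7 = 16 - 17 ≡ 18; y = λ·(10 - 18) - 18 ≡ 7. → (18, 7)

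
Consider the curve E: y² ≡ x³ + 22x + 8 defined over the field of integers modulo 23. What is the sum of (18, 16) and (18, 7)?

The two points share x = 18 and their y-coordinates satisfy 16 + 7 ≡ 0 (mod 23), so they are inverses. Their sum is ∞.

O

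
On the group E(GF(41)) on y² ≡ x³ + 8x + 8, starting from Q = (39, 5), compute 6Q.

Repeated addition: build up to 6Q.
2Q: tangent at (39, 5): λ = (3·39² + 8)/(2·5) ≡ 20/10. 10⁻¹ ≡ 37 (mod 41), so λ ≡ 20·37 ≡ 2.
  x = λ² - 39 - 39 = 4 - 78 ≡ 8; y = λ·(39 - 8) - 5 ≡ 16. → (8, 16)
3Q: (8, 16) + (39, 5). λ = (5 - 16)/(39 - 8) ≡ 30/31 mod 41. 31⁻¹ ≡ 4 (mod 41), so λ ≡ 38.
  x = λ² - 8 - 39 = 1444 - 47 ≡ 3; y = λ·(8 - 3) - 16 ≡ 10. → (3, 10)
4Q: (3, 10) + (39, 5). λ = (5 - 10)/(39 - 3) ≡ 36/36 mod 41. 36⁻¹ ≡ 8 (mod 41), so λ ≡ 1.
  x = λ² - 3 - 39 = 1 - 42 ≡ 0; y = λ·(3 - 0) - 10 ≡ 34. → (0, 34)
5Q: (0, 34) + (39, 5). λ = (5 - 34)/(39 - 0) ≡ 12/39 mod 41. 39⁻¹ ≡ 20 (mod 41) since 39·20 = 780 ≡ 1, so λ ≡ 35.
  x = λ² - 0 - 39 = 1225 - 39 ≡ 38; y = λ·(0 - 38) - 34 ≡ 30. → (38, 30)
6Q: (38, 30) + (39, 5). λ = (5 - 30)/(39 - 38) ≡ 16/1 mod 41. 1⁻¹ ≡ 1 (mod 41), so λ ≡ 16.
  x = λ² - 38 - 39 = 256 - 77 ≡ 15; y = λ·(38 - 15) - 30 ≡ 10. → (15, 10)

(15, 10)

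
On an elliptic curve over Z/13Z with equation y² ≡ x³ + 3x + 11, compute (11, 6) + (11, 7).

O

The two points share x = 11 and their y-coordinates satisfy 6 + 7 ≡ 0 (mod 13), so they are inverses. Their sum is ∞.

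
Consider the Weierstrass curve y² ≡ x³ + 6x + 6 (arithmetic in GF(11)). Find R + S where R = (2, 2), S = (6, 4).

(6, 7)

(2, 2) + (6, 4). λ = (4 - 2)/(6 - 2) ≡ 2/4 mod 11. 4⁻¹ ≡ 3 (mod 11), so λ ≡ 6.
  x = λ² - 2 - 6 = 36 - 8 ≡ 6; y = λ·(2 - 6) - 2 ≡ 7. → (6, 7)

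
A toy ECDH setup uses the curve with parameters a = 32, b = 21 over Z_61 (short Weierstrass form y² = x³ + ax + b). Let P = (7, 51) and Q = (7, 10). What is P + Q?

The two points share x = 7 and their y-coordinates satisfy 51 + 10 ≡ 0 (mod 61), so they are inverses. Their sum is ∞.

O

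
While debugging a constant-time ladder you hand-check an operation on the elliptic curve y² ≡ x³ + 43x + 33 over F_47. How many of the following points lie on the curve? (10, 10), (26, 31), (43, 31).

2

(10, 10): 10² ≡ 6, rhs ≡ 6 → on.
(26, 31): 31² ≡ 21, rhs ≡ 21 → on.
(43, 31): 31² ≡ 21, rhs ≡ 32 → off.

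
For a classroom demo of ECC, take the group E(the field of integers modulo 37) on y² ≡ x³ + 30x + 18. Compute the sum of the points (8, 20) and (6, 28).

(2, 30)

(8, 20) + (6, 28). λ = (28 - 20)/(6 - 8) ≡ 8/35 mod 37. 35⁻¹ ≡ 18 (mod 37), so λ ≡ 33.
  x = λ² - 8 - 6 = 1089 - 14 ≡ 2; y = λ·(8 - 2) - 20 ≡ 30. → (2, 30)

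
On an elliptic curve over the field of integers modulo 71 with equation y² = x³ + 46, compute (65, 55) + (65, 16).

The two points share x = 65 and their y-coordinates satisfy 55 + 16 ≡ 0 (mod 71), so they are inverses. Their sum is O.

O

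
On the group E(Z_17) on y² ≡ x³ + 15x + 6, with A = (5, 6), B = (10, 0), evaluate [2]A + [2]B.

First 2A:
Repeated addition: build up to 2A.
2A: tangent at (5, 6): λ = (3·5² + 15)/(2·6) ≡ 5/12. 12⁻¹ ≡ 10 (mod 17) since 12·10 = 120 ≡ 1, so λ ≡ 5·10 ≡ 16.
  x = λ² - 5 - 5 = 256 - 10 ≡ 8; y = λ·(5 - 8) - 6 ≡ 14. → (8, 14)
2A = (8, 14).
Next 2B:
Repeated addition: build up to 2B.
2B: (10, 0) + (10, 0): same x and y₁ ≡ -y₂, so the sum is O.
2B = O.
Finally 2A + 2B:
(8, 14) + O = (8, 14) (identity).

(8, 14)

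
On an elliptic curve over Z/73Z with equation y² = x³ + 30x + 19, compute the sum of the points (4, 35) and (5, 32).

(4, 35) + (5, 32). λ = (32 - 35)/(5 - 4) ≡ 70/1 mod 73. 1⁻¹ ≡ 1 (mod 73) since 1·1 = 1 ≡ 1, so λ ≡ 70.
  x = λ² - 4 - 5 = 4900 - 9 ≡ 0; y = λ·(4 - 0) - 35 ≡ 26. → (0, 26)

(0, 26)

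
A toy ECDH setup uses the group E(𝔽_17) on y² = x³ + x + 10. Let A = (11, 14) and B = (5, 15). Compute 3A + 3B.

First 3A:
Repeated addition: build up to 3A.
2A: tangent at (11, 14): λ = (3·11² + 1)/(2·14) ≡ 7/11. 11⁻¹ ≡ 14 (mod 17) since 11·14 = 154 ≡ 1, so λ ≡ 7·14 ≡ 13.
  x = λ² - 11 - 11 = 169 - 22 ≡ 11; y = λ·(11 - 11) - 14 ≡ 3. → (11, 3)
3A: (11, 3) + (11, 14): same x and y₁ ≡ -y₂, so the sum is ∞.
3A = ∞.
Next 3B:
Repeated addition: build up to 3B.
2B: tangent at (5, 15): λ = (3·5² + 1)/(2·15) ≡ 8/13. 13⁻¹ ≡ 4 (mod 17), so λ ≡ 8·4 ≡ 15.
  x = λ² - 5 - 5 = 225 - 10 ≡ 11; y = λ·(5 - 11) - 15 ≡ 14. → (11, 14)
3B: (11, 14) + (5, 15). λ = (15 - 14)/(5 - 11) ≡ 1/11 mod 17. 11⁻¹ ≡ 14 (mod 17), so λ ≡ 14.
  x = λ² - 11 - 5 = 196 - 16 ≡ 10; y = λ·(11 - 10) - 14 ≡ 0. → (10, 0)
3B = (10, 0).
Finally 3A + 3B:
∞ + (10, 0) = (10, 0) (identity).

(10, 0)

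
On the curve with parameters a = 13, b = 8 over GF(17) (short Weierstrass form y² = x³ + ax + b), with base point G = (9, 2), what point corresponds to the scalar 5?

Repeated addition: build up to 5G.
2G: tangent at (9, 2): λ = (3·9² + 13)/(2·2) ≡ 1/4. 4⁻¹ ≡ 13 (mod 17), so λ ≡ 1·13 ≡ 13.
  x = λ² - 9 - 9 = 169 - 18 ≡ 15; y = λ·(9 - 15) - 2 ≡ 5. → (15, 5)
3G: (15, 5) + (9, 2). λ = (2 - 5)/(9 - 15) ≡ 14/11 mod 17. 11⁻¹ ≡ 14 (mod 17), so λ ≡ 9.
  x = λ² - 15 - 9 = 81 - 24 ≡ 6; y = λ·(15 - 6) - 5 ≡ 8. → (6, 8)
4G: (6, 8) + (9, 2). λ = (2 - 8)/(9 - 6) ≡ 11/3 mod 17. 3⁻¹ ≡ 6 (mod 17), so λ ≡ 15.
  x = λ² - 6 - 9 = 225 - 15 ≡ 6; y = λ·(6 - 6) - 8 ≡ 9. → (6, 9)
5G: (6, 9) + (9, 2). λ = (2 - 9)/(9 - 6) ≡ 10/3 mod 17. 3⁻¹ ≡ 6 (mod 17), so λ ≡ 9.
  x = λ² - 6 - 9 = 81 - 15 ≡ 15; y = λ·(6 - 15) - 9 ≡ 12. → (15, 12)

(15, 12)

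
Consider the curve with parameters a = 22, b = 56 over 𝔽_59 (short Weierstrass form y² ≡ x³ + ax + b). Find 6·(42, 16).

Write G = (42, 16).
Double-and-add on 6 = (110)₂. Start with G = (42, 16) for the leading 1-bit.
double: tangent at (42, 16): λ = (3·42² + 22)/(2·16) ≡ 4/32. 32⁻¹ ≡ 24 (mod 59), so λ ≡ 4·24 ≡ 37.
  x = λ² - 42 - 42 = 1369 - 84 ≡ 46; y = λ·(42 - 46) - 16 ≡ 13. → (46, 13)
add G: (46, 13) + (42, 16). λ = (16 - 13)/(42 - 46) ≡ 3/55 mod 59. 55⁻¹ ≡ 44 (mod 59) since 55·44 = 2420 ≡ 1, so λ ≡ 14.
  x = λ² - 46 - 42 = 196 - 88 ≡ 49; y = λ·(46 - 49) - 13 ≡ 4. → (49, 4)
double: tangent at (49, 4): λ = (3·49² + 22)/(2·4) ≡ 27/8. 8⁻¹ ≡ 37 (mod 59), so λ ≡ 27·37 ≡ 55.
  x = λ² - 49 - 49 = 3025 - 98 ≡ 36; y = λ·(49 - 36) - 4 ≡ 3. → (36, 3)

(36, 3)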